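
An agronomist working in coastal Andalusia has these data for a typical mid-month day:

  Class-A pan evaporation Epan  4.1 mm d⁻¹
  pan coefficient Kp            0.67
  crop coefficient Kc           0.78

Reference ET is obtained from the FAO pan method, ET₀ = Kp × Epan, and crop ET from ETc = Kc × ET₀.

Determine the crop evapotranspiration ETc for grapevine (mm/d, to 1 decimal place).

ET₀ = 0.67 × 4.1 = 2.7470 mm/d
ETc = Kc × ET₀ = 0.78 × 2.7470 = 2.1427 mm/d

2.1 mm/d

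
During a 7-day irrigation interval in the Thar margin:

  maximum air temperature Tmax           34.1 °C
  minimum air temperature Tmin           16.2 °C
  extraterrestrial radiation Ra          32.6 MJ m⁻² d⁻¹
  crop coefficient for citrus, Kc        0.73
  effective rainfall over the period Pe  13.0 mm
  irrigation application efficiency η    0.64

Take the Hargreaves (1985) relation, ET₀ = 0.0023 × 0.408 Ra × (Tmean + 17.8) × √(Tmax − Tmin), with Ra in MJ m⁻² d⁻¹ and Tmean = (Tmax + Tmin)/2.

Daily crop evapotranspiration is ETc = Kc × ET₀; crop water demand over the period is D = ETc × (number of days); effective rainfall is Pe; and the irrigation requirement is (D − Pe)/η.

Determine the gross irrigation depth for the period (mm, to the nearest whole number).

24 mm

Tmean = (34.1 + 16.2)/2 = 25.15 °C
0.408 Ra = 0.408 × 32.6 = 13.3008 mm/d equivalent
ET₀ = 0.0023 × 13.3008 × (25.15 + 17.8) × √17.9 = 0.0023 × 13.3008 × 42.95 × 4.2308 = 5.5589 mm/d
ETc = Kc × ET₀ = 0.73 × 5.5589 = 4.0580 mm/d
Crop demand D = ETc × 7 d = 4.0580 × 7 = 28.406 mm
D − Pe = 28.406 − 13.0 = 15.406 mm
Gross irrigation = 15.406 / 0.64 = 24.072 mm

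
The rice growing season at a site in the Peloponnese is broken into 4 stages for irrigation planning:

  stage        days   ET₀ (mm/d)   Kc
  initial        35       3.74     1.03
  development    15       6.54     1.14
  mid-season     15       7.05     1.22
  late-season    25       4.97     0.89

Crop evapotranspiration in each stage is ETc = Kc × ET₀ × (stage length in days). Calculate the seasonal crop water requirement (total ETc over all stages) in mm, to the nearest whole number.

486 mm

initial: 1.03 × 3.74 × 35 = 134.83 mm
development: 1.14 × 6.54 × 15 = 111.83 mm
mid-season: 1.22 × 7.05 × 15 = 129.02 mm
late-season: 0.89 × 4.97 × 25 = 110.58 mm
Seasonal total = 486.26 mm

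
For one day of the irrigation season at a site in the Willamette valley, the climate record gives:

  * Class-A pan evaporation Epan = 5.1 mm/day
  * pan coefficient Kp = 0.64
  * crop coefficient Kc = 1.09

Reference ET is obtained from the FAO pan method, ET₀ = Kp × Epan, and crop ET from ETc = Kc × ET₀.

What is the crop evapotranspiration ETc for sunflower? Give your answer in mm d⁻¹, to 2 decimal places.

3.56 mm d⁻¹

ET₀ = 0.64 × 5.1 = 3.2640 mm/d
ETc = Kc × ET₀ = 1.09 × 3.2640 = 3.5578 mm/d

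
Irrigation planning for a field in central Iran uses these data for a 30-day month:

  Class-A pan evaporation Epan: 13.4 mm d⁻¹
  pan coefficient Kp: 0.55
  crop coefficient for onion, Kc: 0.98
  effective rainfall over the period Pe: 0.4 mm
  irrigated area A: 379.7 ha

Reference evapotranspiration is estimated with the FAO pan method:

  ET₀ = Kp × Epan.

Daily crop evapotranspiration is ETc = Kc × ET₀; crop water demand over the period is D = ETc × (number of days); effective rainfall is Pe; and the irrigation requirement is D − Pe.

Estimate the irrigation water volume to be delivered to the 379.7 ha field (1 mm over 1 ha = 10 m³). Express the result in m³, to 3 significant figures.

ET₀ = 0.55 × 13.4 = 7.3700 mm/d
ETc = Kc × ET₀ = 0.98 × 7.3700 = 7.2226 mm/d
Crop demand D = ETc × 30 d = 7.2226 × 30 = 216.678 mm
D − Pe = 216.678 − 0.4 = 216.278 mm
Volume = 216.278 mm × 379.7 ha × 10 = 821207.6 m³

821000 m³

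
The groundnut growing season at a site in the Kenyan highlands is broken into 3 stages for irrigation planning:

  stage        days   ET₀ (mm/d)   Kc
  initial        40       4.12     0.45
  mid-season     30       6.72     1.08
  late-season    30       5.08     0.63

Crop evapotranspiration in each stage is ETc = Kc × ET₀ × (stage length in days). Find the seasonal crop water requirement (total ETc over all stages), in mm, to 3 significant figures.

388 mm

initial: 0.45 × 4.12 × 40 = 74.16 mm
mid-season: 1.08 × 6.72 × 30 = 217.73 mm
late-season: 0.63 × 5.08 × 30 = 96.01 mm
Seasonal total = 387.90 mm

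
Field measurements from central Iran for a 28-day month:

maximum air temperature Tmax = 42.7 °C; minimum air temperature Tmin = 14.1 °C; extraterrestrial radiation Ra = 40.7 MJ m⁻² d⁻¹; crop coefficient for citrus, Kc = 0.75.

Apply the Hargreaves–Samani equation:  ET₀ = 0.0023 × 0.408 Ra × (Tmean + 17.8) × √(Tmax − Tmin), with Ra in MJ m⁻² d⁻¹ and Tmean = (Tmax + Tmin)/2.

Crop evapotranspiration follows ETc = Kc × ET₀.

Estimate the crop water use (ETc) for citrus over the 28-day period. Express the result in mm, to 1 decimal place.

Tmean = (42.7 + 14.1)/2 = 28.40 °C
0.408 Ra = 0.408 × 40.7 = 16.6056 mm/d equivalent
ET₀ = 0.0023 × 16.6056 × (28.40 + 17.8) × √28.6 = 0.0023 × 16.6056 × 46.20 × 5.3479 = 9.4364 mm/d
ETc = Kc × ET₀ = 0.75 × 9.4364 = 7.0773 mm/d
Over 28 days: 7.0773 × 28 = 198.164 mm

198.2 mm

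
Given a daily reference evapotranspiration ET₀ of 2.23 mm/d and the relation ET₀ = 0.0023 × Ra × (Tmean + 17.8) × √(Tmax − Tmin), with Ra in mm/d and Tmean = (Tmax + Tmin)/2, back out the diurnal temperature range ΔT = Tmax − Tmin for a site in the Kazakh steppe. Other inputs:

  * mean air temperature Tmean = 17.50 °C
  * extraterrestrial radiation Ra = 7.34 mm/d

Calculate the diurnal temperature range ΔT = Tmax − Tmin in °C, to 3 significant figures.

√ΔT = ET₀ / [0.0023 × Ra × (Tmean+17.8)] = 2.23 / (0.0023 × 7.34 × 35.30) = 3.7420
ΔT = 3.7420² = 14.003 °C

14.0 °C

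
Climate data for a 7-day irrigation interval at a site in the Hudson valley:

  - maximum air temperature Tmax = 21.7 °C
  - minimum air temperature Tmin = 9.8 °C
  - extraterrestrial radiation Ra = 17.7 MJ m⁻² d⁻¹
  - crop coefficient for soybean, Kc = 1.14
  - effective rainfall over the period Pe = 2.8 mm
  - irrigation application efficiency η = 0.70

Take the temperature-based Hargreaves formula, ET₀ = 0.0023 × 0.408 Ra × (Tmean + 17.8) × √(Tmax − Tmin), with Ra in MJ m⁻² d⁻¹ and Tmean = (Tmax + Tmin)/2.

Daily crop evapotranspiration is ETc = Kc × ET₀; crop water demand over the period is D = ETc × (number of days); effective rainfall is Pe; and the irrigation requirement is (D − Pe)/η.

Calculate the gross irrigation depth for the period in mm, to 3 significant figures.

Tmean = (21.7 + 9.8)/2 = 15.75 °C
0.408 Ra = 0.408 × 17.7 = 7.2216 mm/d equivalent
ET₀ = 0.0023 × 7.2216 × (15.75 + 17.8) × √11.9 = 0.0023 × 7.2216 × 33.55 × 3.4496 = 1.9223 mm/d
ETc = Kc × ET₀ = 1.14 × 1.9223 = 2.1914 mm/d
Crop demand D = ETc × 7 d = 2.1914 × 7 = 15.340 mm
D − Pe = 15.340 − 2.8 = 12.540 mm
Gross irrigation = 12.540 / 0.70 = 17.914 mm

17.9 mm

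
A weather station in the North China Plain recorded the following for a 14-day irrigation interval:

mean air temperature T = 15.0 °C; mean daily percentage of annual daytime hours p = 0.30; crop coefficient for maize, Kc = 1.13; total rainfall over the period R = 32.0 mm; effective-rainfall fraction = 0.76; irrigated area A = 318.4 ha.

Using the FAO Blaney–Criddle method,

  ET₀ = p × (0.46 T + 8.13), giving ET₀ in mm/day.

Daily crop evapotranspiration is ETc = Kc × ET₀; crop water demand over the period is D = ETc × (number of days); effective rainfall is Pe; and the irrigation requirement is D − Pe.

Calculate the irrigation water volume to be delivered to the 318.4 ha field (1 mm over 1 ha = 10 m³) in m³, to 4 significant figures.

149700 m³

ET₀ = 0.30 × (0.46 × 15.0 + 8.13) = 0.30 × 15.030 = 4.5090 mm/d
ETc = Kc × ET₀ = 1.13 × 4.5090 = 5.0952 mm/d
Crop demand D = ETc × 14 d = 5.0952 × 14 = 71.333 mm
Pe = 0.76 × 32.0 = 24.320 mm
D − Pe = 71.333 − 24.320 = 47.013 mm
Volume = 47.013 mm × 318.4 ha × 10 = 149689.4 m³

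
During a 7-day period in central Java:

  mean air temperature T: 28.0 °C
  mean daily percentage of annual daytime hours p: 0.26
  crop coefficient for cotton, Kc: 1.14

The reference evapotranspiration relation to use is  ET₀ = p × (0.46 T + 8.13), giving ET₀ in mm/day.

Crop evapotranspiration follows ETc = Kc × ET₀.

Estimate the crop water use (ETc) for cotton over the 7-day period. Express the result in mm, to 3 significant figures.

ET₀ = 0.26 × (0.46 × 28.0 + 8.13) = 0.26 × 21.010 = 5.4626 mm/d
ETc = Kc × ET₀ = 1.14 × 5.4626 = 6.2274 mm/d
Over 7 days: 6.2274 × 7 = 43.592 mm

43.6 mm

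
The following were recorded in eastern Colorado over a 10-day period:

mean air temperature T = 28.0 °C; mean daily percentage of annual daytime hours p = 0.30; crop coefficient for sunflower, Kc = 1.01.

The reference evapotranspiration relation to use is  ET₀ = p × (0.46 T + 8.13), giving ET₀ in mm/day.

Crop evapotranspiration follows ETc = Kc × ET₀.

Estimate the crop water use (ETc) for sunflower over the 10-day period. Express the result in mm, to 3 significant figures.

ET₀ = 0.30 × (0.46 × 28.0 + 8.13) = 0.30 × 21.010 = 6.3030 mm/d
ETc = Kc × ET₀ = 1.01 × 6.3030 = 6.3660 mm/d
Over 10 days: 6.3660 × 10 = 63.660 mm

63.7 mm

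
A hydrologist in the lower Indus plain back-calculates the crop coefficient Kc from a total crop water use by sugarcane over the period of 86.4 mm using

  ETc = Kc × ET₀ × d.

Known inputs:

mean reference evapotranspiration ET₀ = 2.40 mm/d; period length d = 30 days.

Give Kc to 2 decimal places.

1.20

ETc = Kc × ET₀ × d  ⇒  Kc = ETc / (ET₀ × d)
Kc = 86.4 / (2.40 × 30) = 86.4 / 72.00 = 1.2000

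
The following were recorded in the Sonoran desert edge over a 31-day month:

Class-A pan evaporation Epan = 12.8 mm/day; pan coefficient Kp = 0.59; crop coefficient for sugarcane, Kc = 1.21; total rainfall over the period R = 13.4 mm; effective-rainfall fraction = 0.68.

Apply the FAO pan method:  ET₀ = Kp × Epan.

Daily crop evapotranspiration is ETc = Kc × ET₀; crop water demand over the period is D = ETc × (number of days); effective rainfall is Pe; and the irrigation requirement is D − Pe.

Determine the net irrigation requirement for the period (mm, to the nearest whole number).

274 mm

ET₀ = 0.59 × 12.8 = 7.5520 mm/d
ETc = Kc × ET₀ = 1.21 × 7.5520 = 9.1379 mm/d
Crop demand D = ETc × 31 d = 9.1379 × 31 = 283.275 mm
Pe = 0.68 × 13.4 = 9.112 mm
D − Pe = 283.275 − 9.112 = 274.163 mm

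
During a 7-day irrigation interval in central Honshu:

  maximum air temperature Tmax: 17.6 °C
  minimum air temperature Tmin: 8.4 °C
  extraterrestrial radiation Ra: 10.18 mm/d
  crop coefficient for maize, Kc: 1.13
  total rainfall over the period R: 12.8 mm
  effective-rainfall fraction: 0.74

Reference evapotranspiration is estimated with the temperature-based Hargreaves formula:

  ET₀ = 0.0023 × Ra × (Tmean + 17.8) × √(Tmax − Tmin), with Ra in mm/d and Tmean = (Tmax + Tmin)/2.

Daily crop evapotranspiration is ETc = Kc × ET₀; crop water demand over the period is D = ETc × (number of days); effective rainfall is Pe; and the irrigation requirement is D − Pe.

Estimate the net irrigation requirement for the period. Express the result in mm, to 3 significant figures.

Tmean = (17.6 + 8.4)/2 = 13.00 °C
ET₀ = 0.0023 × 10.18 × (13.00 + 17.8) × √9.2 = 0.0023 × 10.18 × 30.80 × 3.0332 = 2.1874 mm/d
ETc = Kc × ET₀ = 1.13 × 2.1874 = 2.4718 mm/d
Crop demand D = ETc × 7 d = 2.4718 × 7 = 17.303 mm
Pe = 0.74 × 12.8 = 9.472 mm
D − Pe = 17.303 − 9.472 = 7.831 mm

7.83 mm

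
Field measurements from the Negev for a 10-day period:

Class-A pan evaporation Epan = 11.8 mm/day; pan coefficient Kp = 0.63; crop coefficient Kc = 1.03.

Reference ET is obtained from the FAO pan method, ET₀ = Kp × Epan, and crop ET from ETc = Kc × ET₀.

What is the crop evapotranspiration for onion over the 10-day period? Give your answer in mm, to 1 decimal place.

76.6 mm

ET₀ = 0.63 × 11.8 = 7.4340 mm/d
ETc = Kc × ET₀ = 1.03 × 7.4340 = 7.6570 mm/d
Over 10 days: 7.6570 × 10 = 76.570 mm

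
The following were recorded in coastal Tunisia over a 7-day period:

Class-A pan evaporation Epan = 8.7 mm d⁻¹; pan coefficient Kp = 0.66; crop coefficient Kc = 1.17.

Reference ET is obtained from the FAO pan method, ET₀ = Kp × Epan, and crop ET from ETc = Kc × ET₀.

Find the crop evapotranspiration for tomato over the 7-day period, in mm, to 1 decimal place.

ET₀ = 0.66 × 8.7 = 5.7420 mm/d
ETc = Kc × ET₀ = 1.17 × 5.7420 = 6.7181 mm/d
Over 7 days: 6.7181 × 7 = 47.027 mm

47.0 mm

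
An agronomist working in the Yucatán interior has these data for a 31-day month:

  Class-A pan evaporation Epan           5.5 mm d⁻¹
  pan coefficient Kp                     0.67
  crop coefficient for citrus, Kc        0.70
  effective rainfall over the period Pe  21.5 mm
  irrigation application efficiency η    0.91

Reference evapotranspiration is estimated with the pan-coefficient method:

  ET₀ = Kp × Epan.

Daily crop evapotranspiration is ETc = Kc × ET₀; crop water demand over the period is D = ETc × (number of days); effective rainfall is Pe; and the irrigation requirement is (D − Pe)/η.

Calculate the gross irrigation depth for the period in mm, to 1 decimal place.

64.2 mm

ET₀ = 0.67 × 5.5 = 3.6850 mm/d
ETc = Kc × ET₀ = 0.70 × 3.6850 = 2.5795 mm/d
Crop demand D = ETc × 31 d = 2.5795 × 31 = 79.965 mm
D − Pe = 79.965 − 21.5 = 58.465 mm
Gross irrigation = 58.465 / 0.91 = 64.247 mm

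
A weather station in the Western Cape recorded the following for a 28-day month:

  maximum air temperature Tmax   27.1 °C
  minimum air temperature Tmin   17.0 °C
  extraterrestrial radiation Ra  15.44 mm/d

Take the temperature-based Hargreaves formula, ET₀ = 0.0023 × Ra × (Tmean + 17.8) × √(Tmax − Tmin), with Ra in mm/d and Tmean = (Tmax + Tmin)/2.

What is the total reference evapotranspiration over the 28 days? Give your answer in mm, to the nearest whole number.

Tmean = (27.1 + 17.0)/2 = 22.05 °C
ET₀ = 0.0023 × 15.44 × (22.05 + 17.8) × √10.1 = 0.0023 × 15.44 × 39.85 × 3.1780 = 4.4974 mm/d
Over 28 days: 4.4974 × 28 = 125.927 mm

126 mm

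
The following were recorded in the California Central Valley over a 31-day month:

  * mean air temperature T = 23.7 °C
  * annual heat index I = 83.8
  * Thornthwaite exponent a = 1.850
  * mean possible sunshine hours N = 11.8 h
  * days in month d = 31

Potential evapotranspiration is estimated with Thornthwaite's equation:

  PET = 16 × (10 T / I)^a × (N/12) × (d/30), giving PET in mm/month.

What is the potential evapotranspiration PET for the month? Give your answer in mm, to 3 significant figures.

10T/I = 10 × 23.7 / 83.8 = 2.8282
(10T/I)^a = 2.8282^1.850 = 6.8437
Uncorrected PET = 16 × 6.8437 = 109.499 mm
Correction = (N/12)(d/30) = (11.8/12)(31/30) = 1.0161
PET = 109.499 × 1.0161 = 111.262 mm/month

111 mm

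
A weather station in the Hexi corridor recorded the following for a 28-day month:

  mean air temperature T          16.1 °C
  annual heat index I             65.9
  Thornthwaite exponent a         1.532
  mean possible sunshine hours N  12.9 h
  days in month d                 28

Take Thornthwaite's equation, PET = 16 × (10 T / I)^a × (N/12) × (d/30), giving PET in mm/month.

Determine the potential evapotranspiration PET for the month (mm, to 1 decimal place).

63.1 mm

10T/I = 10 × 16.1 / 65.9 = 2.4431
(10T/I)^a = 2.4431^1.532 = 3.9294
Uncorrected PET = 16 × 3.9294 = 62.870 mm
Correction = (N/12)(d/30) = (12.9/12)(28/30) = 1.0033
PET = 62.870 × 1.0033 = 63.077 mm/month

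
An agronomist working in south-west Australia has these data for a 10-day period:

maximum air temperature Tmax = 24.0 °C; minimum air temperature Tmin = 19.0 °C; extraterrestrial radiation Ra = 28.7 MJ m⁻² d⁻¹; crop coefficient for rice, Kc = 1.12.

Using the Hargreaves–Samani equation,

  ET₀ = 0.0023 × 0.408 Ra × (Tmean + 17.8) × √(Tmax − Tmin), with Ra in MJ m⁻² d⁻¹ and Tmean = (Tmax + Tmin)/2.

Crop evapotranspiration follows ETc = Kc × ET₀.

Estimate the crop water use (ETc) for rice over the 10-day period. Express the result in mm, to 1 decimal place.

Tmean = (24.0 + 19.0)/2 = 21.50 °C
0.408 Ra = 0.408 × 28.7 = 11.7096 mm/d equivalent
ET₀ = 0.0023 × 11.7096 × (21.50 + 17.8) × √5.0 = 0.0023 × 11.7096 × 39.30 × 2.2361 = 2.3668 mm/d
ETc = Kc × ET₀ = 1.12 × 2.3668 = 2.6508 mm/d
Over 10 days: 2.6508 × 10 = 26.508 mm

26.5 mm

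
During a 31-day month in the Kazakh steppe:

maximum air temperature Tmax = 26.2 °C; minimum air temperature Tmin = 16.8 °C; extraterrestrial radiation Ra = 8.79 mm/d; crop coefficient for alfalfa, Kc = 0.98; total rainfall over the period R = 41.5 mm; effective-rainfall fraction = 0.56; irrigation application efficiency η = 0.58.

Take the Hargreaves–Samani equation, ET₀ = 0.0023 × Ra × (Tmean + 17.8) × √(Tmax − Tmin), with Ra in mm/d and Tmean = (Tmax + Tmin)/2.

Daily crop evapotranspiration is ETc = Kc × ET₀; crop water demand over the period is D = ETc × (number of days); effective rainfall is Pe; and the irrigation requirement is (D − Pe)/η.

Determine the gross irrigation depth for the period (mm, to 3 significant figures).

Tmean = (26.2 + 16.8)/2 = 21.50 °C
ET₀ = 0.0023 × 8.79 × (21.50 + 17.8) × √9.4 = 0.0023 × 8.79 × 39.30 × 3.0659 = 2.4359 mm/d
ETc = Kc × ET₀ = 0.98 × 2.4359 = 2.3872 mm/d
Crop demand D = ETc × 31 d = 2.3872 × 31 = 74.003 mm
Pe = 0.56 × 41.5 = 23.240 mm
D − Pe = 74.003 − 23.240 = 50.763 mm
Gross irrigation = 50.763 / 0.58 = 87.522 mm

87.5 mm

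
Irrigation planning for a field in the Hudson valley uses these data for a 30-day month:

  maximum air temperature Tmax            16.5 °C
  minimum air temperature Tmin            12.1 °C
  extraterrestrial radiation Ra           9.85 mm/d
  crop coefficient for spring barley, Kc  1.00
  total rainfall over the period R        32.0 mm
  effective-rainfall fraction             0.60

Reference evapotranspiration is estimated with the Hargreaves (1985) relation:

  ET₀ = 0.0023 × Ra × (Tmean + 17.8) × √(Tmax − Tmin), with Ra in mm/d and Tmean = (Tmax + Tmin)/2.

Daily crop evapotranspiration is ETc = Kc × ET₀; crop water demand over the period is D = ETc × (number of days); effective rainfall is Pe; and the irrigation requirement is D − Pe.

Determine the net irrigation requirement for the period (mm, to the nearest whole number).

Tmean = (16.5 + 12.1)/2 = 14.30 °C
ET₀ = 0.0023 × 9.85 × (14.30 + 17.8) × √4.4 = 0.0023 × 9.85 × 32.10 × 2.0976 = 1.5254 mm/d
ETc = Kc × ET₀ = 1.00 × 1.5254 = 1.5254 mm/d
Crop demand D = ETc × 30 d = 1.5254 × 30 = 45.762 mm
Pe = 0.60 × 32.0 = 19.200 mm
D − Pe = 45.762 − 19.200 = 26.562 mm

27 mm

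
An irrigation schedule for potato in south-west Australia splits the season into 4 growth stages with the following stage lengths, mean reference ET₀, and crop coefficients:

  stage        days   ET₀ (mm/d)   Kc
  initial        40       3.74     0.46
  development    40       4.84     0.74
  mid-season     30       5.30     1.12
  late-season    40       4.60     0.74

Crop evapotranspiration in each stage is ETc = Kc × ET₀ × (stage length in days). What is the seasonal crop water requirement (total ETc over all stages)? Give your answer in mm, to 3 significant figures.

526 mm

initial: 0.46 × 3.74 × 40 = 68.82 mm
development: 0.74 × 4.84 × 40 = 143.26 mm
mid-season: 1.12 × 5.30 × 30 = 178.08 mm
late-season: 0.74 × 4.60 × 40 = 136.16 mm
Seasonal total = 526.32 mm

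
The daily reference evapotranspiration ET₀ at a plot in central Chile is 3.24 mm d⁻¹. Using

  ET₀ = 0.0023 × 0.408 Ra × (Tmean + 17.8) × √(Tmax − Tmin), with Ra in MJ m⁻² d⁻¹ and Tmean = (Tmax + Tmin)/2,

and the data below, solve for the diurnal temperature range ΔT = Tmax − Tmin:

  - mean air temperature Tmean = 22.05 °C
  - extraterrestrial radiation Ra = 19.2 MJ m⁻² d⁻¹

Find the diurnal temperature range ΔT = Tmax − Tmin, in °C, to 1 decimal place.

√ΔT = ET₀ / [0.0023 × 0.408 × Ra × (Tmean+17.8)] = 3.24 / (0.0023 × 7.8336 × 39.85) = 4.5126
ΔT = 4.5126² = 20.364 °C

20.4 °C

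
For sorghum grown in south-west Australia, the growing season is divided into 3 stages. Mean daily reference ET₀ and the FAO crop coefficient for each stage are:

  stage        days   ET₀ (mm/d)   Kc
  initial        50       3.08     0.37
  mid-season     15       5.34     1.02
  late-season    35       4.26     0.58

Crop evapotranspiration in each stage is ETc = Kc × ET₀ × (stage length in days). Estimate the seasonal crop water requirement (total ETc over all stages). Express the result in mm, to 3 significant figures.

225 mm

initial: 0.37 × 3.08 × 50 = 56.98 mm
mid-season: 1.02 × 5.34 × 15 = 81.70 mm
late-season: 0.58 × 4.26 × 35 = 86.48 mm
Seasonal total = 225.16 mm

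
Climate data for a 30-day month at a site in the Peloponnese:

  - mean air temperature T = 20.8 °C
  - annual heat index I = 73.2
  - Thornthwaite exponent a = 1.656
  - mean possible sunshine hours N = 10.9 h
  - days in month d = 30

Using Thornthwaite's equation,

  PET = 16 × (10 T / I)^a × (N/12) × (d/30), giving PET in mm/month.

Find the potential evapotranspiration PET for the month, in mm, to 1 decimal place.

10T/I = 10 × 20.8 / 73.2 = 2.8415
(10T/I)^a = 2.8415^1.656 = 5.6373
Uncorrected PET = 16 × 5.6373 = 90.197 mm
Correction = (N/12)(d/30) = (10.9/12)(30/30) = 0.9083
PET = 90.197 × 0.9083 = 81.926 mm/month

81.9 mm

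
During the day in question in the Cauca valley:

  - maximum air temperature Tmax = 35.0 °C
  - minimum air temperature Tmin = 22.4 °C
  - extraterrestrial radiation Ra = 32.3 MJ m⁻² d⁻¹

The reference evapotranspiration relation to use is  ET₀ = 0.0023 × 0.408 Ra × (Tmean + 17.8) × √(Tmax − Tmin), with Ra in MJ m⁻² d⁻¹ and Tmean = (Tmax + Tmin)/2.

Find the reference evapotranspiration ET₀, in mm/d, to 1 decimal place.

5.0 mm/d

Tmean = (35.0 + 22.4)/2 = 28.70 °C
0.408 Ra = 0.408 × 32.3 = 13.1784 mm/d equivalent
ET₀ = 0.0023 × 13.1784 × (28.70 + 17.8) × √12.6 = 0.0023 × 13.1784 × 46.50 × 3.5496 = 5.0029 mm/d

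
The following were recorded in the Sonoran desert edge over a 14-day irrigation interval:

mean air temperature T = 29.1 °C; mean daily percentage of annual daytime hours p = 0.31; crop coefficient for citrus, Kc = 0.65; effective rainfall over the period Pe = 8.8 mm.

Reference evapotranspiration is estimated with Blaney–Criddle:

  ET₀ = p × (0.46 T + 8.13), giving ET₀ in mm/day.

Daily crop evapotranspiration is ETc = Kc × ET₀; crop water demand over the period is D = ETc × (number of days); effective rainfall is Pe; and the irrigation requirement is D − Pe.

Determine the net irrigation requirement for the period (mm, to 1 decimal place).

ET₀ = 0.31 × (0.46 × 29.1 + 8.13) = 0.31 × 21.516 = 6.6700 mm/d
ETc = Kc × ET₀ = 0.65 × 6.6700 = 4.3355 mm/d
Crop demand D = ETc × 14 d = 4.3355 × 14 = 60.697 mm
D − Pe = 60.697 − 8.8 = 51.897 mm

51.9 mm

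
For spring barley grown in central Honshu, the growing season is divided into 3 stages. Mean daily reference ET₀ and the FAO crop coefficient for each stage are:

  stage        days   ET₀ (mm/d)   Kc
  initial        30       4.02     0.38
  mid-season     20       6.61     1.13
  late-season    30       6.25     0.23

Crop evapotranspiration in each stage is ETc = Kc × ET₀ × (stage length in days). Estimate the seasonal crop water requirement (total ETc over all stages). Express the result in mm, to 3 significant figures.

initial: 0.38 × 4.02 × 30 = 45.83 mm
mid-season: 1.13 × 6.61 × 20 = 149.39 mm
late-season: 0.23 × 6.25 × 30 = 43.13 mm
Seasonal total = 238.35 mm

238 mm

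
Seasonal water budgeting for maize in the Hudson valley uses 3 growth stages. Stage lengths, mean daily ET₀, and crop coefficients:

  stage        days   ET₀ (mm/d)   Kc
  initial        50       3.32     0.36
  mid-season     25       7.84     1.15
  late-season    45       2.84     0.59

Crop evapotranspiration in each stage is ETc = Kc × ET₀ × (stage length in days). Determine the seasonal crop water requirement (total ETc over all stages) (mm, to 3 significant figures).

initial: 0.36 × 3.32 × 50 = 59.76 mm
mid-season: 1.15 × 7.84 × 25 = 225.40 mm
late-season: 0.59 × 2.84 × 45 = 75.40 mm
Seasonal total = 360.56 mm

361 mm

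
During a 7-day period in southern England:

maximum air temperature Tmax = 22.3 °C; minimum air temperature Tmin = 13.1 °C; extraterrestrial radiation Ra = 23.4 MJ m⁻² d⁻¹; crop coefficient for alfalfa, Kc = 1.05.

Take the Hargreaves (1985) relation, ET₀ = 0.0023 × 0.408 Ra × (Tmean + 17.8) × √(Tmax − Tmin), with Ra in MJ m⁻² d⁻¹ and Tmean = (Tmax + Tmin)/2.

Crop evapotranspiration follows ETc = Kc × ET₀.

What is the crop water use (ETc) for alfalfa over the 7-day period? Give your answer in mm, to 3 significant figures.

Tmean = (22.3 + 13.1)/2 = 17.70 °C
0.408 Ra = 0.408 × 23.4 = 9.5472 mm/d equivalent
ET₀ = 0.0023 × 9.5472 × (17.70 + 17.8) × √9.2 = 0.0023 × 9.5472 × 35.50 × 3.0332 = 2.3645 mm/d
ETc = Kc × ET₀ = 1.05 × 2.3645 = 2.4827 mm/d
Over 7 days: 2.4827 × 7 = 17.379 mm

17.4 mm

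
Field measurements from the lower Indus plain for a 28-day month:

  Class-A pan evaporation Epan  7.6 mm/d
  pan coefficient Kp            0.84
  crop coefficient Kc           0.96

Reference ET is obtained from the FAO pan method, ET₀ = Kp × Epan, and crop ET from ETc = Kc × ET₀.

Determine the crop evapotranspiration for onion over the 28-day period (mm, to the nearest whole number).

172 mm

ET₀ = 0.84 × 7.6 = 6.3840 mm/d
ETc = Kc × ET₀ = 0.96 × 6.3840 = 6.1286 mm/d
Over 28 days: 6.1286 × 28 = 171.601 mm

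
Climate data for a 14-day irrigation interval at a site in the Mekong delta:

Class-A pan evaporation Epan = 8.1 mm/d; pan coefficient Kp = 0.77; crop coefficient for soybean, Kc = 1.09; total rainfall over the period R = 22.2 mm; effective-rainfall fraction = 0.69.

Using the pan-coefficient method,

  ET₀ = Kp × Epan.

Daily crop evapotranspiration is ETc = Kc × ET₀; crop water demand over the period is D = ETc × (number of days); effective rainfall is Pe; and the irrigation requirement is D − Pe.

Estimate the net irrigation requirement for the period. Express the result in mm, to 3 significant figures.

79.9 mm

ET₀ = 0.77 × 8.1 = 6.2370 mm/d
ETc = Kc × ET₀ = 1.09 × 6.2370 = 6.7983 mm/d
Crop demand D = ETc × 14 d = 6.7983 × 14 = 95.176 mm
Pe = 0.69 × 22.2 = 15.318 mm
D − Pe = 95.176 − 15.318 = 79.858 mm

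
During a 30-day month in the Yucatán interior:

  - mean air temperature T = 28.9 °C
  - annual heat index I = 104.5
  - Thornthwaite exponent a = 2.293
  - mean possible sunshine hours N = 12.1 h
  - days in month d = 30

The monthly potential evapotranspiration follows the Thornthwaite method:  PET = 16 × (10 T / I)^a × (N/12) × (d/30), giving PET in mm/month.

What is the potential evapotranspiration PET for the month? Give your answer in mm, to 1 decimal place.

10T/I = 10 × 28.9 / 104.5 = 2.7656
(10T/I)^a = 2.7656^2.293 = 10.3044
Uncorrected PET = 16 × 10.3044 = 164.870 mm
Correction = (N/12)(d/30) = (12.1/12)(30/30) = 1.0083
PET = 164.870 × 1.0083 = 166.238 mm/month

166.2 mm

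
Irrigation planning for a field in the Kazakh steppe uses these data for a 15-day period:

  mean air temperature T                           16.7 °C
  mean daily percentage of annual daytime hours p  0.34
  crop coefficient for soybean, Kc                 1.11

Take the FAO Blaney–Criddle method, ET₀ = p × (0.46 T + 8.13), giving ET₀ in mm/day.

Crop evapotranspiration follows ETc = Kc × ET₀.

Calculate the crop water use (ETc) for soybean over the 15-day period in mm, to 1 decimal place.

ET₀ = 0.34 × (0.46 × 16.7 + 8.13) = 0.34 × 15.812 = 5.3761 mm/d
ETc = Kc × ET₀ = 1.11 × 5.3761 = 5.9675 mm/d
Over 15 days: 5.9675 × 15 = 89.513 mm

89.5 mm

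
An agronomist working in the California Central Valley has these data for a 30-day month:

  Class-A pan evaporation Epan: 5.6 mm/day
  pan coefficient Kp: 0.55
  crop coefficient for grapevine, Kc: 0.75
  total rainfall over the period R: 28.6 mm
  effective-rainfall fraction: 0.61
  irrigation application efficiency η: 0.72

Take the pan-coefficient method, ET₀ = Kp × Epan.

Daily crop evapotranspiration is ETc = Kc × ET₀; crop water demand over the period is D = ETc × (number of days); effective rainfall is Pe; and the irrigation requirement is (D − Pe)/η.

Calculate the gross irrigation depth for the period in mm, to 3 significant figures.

ET₀ = 0.55 × 5.6 = 3.0800 mm/d
ETc = Kc × ET₀ = 0.75 × 3.0800 = 2.3100 mm/d
Crop demand D = ETc × 30 d = 2.3100 × 30 = 69.300 mm
Pe = 0.61 × 28.6 = 17.446 mm
D − Pe = 69.300 − 17.446 = 51.854 mm
Gross irrigation = 51.854 / 0.72 = 72.019 mm

72.0 mm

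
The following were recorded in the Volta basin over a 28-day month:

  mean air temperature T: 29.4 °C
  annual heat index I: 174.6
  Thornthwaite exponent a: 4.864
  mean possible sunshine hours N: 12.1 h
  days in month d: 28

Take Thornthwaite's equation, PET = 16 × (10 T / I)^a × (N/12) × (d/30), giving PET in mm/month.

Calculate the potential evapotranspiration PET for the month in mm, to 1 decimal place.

10T/I = 10 × 29.4 / 174.6 = 1.6838
(10T/I)^a = 1.6838^4.864 = 12.6089
Uncorrected PET = 16 × 12.6089 = 201.742 mm
Correction = (N/12)(d/30) = (12.1/12)(28/30) = 0.9411
PET = 201.742 × 0.9411 = 189.859 mm/month

189.9 mm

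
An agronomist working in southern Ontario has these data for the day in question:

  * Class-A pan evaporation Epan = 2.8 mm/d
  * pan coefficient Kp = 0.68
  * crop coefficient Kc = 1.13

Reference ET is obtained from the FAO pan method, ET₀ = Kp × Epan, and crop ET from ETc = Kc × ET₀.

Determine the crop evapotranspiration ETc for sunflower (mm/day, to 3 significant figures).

2.15 mm/day

ET₀ = 0.68 × 2.8 = 1.9040 mm/d
ETc = Kc × ET₀ = 1.13 × 1.9040 = 2.1515 mm/d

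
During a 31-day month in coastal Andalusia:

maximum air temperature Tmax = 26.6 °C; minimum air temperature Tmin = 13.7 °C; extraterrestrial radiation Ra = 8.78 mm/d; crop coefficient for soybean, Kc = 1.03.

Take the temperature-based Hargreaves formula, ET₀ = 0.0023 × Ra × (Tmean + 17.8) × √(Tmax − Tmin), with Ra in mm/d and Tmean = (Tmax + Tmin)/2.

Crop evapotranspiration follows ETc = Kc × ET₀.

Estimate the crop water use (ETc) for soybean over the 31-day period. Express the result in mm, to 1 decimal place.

87.9 mm

Tmean = (26.6 + 13.7)/2 = 20.15 °C
ET₀ = 0.0023 × 8.78 × (20.15 + 17.8) × √12.9 = 0.0023 × 8.78 × 37.95 × 3.5917 = 2.7525 mm/d
ETc = Kc × ET₀ = 1.03 × 2.7525 = 2.8351 mm/d
Over 31 days: 2.8351 × 31 = 87.888 mm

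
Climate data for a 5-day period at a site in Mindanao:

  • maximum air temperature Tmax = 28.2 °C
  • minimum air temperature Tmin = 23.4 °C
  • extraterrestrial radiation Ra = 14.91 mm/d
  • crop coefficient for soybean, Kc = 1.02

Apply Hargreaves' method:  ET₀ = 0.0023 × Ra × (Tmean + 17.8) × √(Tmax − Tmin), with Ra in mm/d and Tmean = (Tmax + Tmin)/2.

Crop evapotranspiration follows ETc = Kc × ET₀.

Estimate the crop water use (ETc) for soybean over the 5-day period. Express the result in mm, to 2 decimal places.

Tmean = (28.2 + 23.4)/2 = 25.80 °C
ET₀ = 0.0023 × 14.91 × (25.80 + 17.8) × √4.8 = 0.0023 × 14.91 × 43.60 × 2.1909 = 3.2758 mm/d
ETc = Kc × ET₀ = 1.02 × 3.2758 = 3.3413 mm/d
Over 5 days: 3.3413 × 5 = 16.707 mm

16.71 mm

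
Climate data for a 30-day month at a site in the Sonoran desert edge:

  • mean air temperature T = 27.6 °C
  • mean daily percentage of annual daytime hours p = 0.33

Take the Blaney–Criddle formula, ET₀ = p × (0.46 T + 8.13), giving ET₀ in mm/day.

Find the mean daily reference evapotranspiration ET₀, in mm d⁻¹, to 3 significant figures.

ET₀ = 0.33 × (0.46 × 27.6 + 8.13) = 0.33 × 20.826 = 6.8726 mm/d

6.87 mm d⁻¹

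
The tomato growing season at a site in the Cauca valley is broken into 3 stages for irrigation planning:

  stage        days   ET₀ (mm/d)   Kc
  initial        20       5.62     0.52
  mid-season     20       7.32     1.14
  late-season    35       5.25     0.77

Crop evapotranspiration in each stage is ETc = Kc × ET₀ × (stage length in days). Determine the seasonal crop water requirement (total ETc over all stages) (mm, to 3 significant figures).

initial: 0.52 × 5.62 × 20 = 58.45 mm
mid-season: 1.14 × 7.32 × 20 = 166.90 mm
late-season: 0.77 × 5.25 × 35 = 141.49 mm
Seasonal total = 366.84 mm

367 mm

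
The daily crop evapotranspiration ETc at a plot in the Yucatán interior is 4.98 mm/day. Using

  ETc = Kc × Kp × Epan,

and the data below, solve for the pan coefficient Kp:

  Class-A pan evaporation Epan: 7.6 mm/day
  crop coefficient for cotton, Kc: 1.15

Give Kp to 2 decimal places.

ETc = Kc × Kp × Epan  ⇒  Kp = ETc / (Kc × Epan)
Kp = 4.98 / (1.15 × 7.6) = 4.98 / 8.740 = 0.5698

0.57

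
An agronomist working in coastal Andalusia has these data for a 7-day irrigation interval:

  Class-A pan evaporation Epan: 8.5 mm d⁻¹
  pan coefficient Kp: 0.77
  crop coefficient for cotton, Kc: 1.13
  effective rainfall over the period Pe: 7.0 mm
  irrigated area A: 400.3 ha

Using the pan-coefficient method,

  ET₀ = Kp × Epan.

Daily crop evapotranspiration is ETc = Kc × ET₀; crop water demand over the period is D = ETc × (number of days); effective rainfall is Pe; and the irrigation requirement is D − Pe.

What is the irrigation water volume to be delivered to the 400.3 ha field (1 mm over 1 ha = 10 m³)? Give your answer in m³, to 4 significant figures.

179200 m³

ET₀ = 0.77 × 8.5 = 6.5450 mm/d
ETc = Kc × ET₀ = 1.13 × 6.5450 = 7.3959 mm/d
Crop demand D = ETc × 7 d = 7.3959 × 7 = 51.771 mm
D − Pe = 51.771 − 7.0 = 44.771 mm
Volume = 44.771 mm × 400.3 ha × 10 = 179218.3 m³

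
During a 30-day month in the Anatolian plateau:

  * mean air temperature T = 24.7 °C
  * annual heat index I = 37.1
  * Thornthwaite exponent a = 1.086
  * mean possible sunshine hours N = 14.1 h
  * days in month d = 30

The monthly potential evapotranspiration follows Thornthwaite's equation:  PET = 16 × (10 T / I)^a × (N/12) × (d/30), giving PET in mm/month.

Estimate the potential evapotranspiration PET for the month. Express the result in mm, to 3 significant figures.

10T/I = 10 × 24.7 / 37.1 = 6.6577
(10T/I)^a = 6.6577^1.086 = 7.8366
Uncorrected PET = 16 × 7.8366 = 125.386 mm
Correction = (N/12)(d/30) = (14.1/12)(30/30) = 1.1750
PET = 125.386 × 1.1750 = 147.329 mm/month

147 mm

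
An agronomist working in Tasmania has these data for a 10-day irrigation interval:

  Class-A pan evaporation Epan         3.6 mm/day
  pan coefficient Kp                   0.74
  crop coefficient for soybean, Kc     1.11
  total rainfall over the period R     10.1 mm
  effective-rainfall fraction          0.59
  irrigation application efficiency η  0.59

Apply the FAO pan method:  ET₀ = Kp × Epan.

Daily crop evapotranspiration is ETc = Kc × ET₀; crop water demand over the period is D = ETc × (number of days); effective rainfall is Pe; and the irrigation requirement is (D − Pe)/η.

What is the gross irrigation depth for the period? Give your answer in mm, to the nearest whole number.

40 mm

ET₀ = 0.74 × 3.6 = 2.6640 mm/d
ETc = Kc × ET₀ = 1.11 × 2.6640 = 2.9570 mm/d
Crop demand D = ETc × 10 d = 2.9570 × 10 = 29.570 mm
Pe = 0.59 × 10.1 = 5.959 mm
D − Pe = 29.570 − 5.959 = 23.611 mm
Gross irrigation = 23.611 / 0.59 = 40.019 mm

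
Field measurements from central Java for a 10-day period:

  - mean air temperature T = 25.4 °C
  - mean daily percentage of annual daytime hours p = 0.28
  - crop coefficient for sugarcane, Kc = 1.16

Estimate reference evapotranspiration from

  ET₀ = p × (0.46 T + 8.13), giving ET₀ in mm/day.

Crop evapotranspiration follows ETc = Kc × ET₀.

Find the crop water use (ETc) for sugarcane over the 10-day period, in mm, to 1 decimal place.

64.4 mm

ET₀ = 0.28 × (0.46 × 25.4 + 8.13) = 0.28 × 19.814 = 5.5479 mm/d
ETc = Kc × ET₀ = 1.16 × 5.5479 = 6.4356 mm/d
Over 10 days: 6.4356 × 10 = 64.356 mm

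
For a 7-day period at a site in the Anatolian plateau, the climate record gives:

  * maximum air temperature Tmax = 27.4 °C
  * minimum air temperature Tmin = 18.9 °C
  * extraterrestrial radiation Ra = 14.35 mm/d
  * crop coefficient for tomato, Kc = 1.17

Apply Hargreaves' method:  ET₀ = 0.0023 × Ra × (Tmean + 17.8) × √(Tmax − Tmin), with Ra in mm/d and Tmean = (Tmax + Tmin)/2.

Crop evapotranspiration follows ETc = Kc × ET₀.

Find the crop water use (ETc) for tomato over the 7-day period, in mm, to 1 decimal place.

Tmean = (27.4 + 18.9)/2 = 23.15 °C
ET₀ = 0.0023 × 14.35 × (23.15 + 17.8) × √8.5 = 0.0023 × 14.35 × 40.95 × 2.9155 = 3.9405 mm/d
ETc = Kc × ET₀ = 1.17 × 3.9405 = 4.6104 mm/d
Over 7 days: 4.6104 × 7 = 32.273 mm

32.3 mm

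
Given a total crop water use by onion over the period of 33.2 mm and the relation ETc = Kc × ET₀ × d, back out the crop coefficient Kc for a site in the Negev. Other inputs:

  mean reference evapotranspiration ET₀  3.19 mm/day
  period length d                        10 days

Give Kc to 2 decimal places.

ETc = Kc × ET₀ × d  ⇒  Kc = ETc / (ET₀ × d)
Kc = 33.2 / (3.19 × 10) = 33.2 / 31.90 = 1.0408

1.04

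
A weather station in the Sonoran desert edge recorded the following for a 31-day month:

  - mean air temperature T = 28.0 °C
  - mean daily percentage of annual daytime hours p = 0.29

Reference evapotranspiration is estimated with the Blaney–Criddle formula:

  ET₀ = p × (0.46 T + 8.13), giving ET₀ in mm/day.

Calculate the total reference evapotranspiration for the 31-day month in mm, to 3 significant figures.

189 mm

ET₀ = 0.29 × (0.46 × 28.0 + 8.13) = 0.29 × 21.010 = 6.0929 mm/d
Monthly total = 6.0929 × 31 = 188.880 mm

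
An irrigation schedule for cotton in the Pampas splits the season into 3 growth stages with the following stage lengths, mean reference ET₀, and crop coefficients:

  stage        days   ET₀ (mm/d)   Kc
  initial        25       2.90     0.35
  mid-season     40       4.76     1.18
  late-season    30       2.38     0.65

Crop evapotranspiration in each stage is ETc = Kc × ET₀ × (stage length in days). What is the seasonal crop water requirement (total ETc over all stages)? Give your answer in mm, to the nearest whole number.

296 mm

initial: 0.35 × 2.90 × 25 = 25.38 mm
mid-season: 1.18 × 4.76 × 40 = 224.67 mm
late-season: 0.65 × 2.38 × 30 = 46.41 mm
Seasonal total = 296.46 mm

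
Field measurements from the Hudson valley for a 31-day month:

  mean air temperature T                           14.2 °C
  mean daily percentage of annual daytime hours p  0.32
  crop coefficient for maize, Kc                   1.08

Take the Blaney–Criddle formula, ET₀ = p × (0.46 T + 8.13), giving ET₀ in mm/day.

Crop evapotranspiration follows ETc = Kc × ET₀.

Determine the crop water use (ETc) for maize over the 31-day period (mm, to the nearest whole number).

157 mm

ET₀ = 0.32 × (0.46 × 14.2 + 8.13) = 0.32 × 14.662 = 4.6918 mm/d
ETc = Kc × ET₀ = 1.08 × 4.6918 = 5.0671 mm/d
Over 31 days: 5.0671 × 31 = 157.080 mm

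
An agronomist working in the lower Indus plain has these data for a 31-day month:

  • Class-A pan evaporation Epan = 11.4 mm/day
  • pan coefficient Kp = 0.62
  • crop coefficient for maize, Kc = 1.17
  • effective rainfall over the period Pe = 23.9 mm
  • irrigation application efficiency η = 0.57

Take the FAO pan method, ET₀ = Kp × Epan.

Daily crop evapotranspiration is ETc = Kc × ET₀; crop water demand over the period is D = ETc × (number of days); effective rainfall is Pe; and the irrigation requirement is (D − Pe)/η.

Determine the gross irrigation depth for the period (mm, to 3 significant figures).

408 mm

ET₀ = 0.62 × 11.4 = 7.0680 mm/d
ETc = Kc × ET₀ = 1.17 × 7.0680 = 8.2696 mm/d
Crop demand D = ETc × 31 d = 8.2696 × 31 = 256.358 mm
D − Pe = 256.358 − 23.9 = 232.458 mm
Gross irrigation = 232.458 / 0.57 = 407.821 mm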